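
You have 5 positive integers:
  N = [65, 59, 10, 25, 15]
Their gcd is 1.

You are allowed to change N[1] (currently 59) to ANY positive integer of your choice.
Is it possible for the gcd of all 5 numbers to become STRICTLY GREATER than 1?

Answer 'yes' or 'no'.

Answer: yes

Derivation:
Current gcd = 1
gcd of all OTHER numbers (without N[1]=59): gcd([65, 10, 25, 15]) = 5
The new gcd after any change is gcd(5, new_value).
This can be at most 5.
Since 5 > old gcd 1, the gcd CAN increase (e.g., set N[1] = 5).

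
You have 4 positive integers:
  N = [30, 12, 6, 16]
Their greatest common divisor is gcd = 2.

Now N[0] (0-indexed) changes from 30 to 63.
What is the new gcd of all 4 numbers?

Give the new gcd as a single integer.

Answer: 1

Derivation:
Numbers: [30, 12, 6, 16], gcd = 2
Change: index 0, 30 -> 63
gcd of the OTHER numbers (without index 0): gcd([12, 6, 16]) = 2
New gcd = gcd(g_others, new_val) = gcd(2, 63) = 1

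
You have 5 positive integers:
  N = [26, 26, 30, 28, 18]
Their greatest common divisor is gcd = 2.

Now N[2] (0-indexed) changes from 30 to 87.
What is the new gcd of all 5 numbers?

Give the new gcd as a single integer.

Numbers: [26, 26, 30, 28, 18], gcd = 2
Change: index 2, 30 -> 87
gcd of the OTHER numbers (without index 2): gcd([26, 26, 28, 18]) = 2
New gcd = gcd(g_others, new_val) = gcd(2, 87) = 1

Answer: 1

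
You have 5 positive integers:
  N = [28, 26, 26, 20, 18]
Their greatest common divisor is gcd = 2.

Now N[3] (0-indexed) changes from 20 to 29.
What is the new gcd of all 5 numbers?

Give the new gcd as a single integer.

Numbers: [28, 26, 26, 20, 18], gcd = 2
Change: index 3, 20 -> 29
gcd of the OTHER numbers (without index 3): gcd([28, 26, 26, 18]) = 2
New gcd = gcd(g_others, new_val) = gcd(2, 29) = 1

Answer: 1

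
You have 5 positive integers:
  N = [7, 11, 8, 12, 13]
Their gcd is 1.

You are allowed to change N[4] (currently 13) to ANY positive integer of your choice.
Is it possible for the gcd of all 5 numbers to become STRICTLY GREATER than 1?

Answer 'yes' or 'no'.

Current gcd = 1
gcd of all OTHER numbers (without N[4]=13): gcd([7, 11, 8, 12]) = 1
The new gcd after any change is gcd(1, new_value).
This can be at most 1.
Since 1 = old gcd 1, the gcd can only stay the same or decrease.

Answer: no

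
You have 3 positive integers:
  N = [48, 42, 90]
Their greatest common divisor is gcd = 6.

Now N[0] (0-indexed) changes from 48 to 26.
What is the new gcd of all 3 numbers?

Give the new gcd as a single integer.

Answer: 2

Derivation:
Numbers: [48, 42, 90], gcd = 6
Change: index 0, 48 -> 26
gcd of the OTHER numbers (without index 0): gcd([42, 90]) = 6
New gcd = gcd(g_others, new_val) = gcd(6, 26) = 2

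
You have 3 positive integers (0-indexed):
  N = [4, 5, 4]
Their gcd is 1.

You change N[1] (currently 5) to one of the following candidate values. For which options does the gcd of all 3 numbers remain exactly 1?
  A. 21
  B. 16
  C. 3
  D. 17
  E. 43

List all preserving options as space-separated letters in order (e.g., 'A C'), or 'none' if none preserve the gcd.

Answer: A C D E

Derivation:
Old gcd = 1; gcd of others (without N[1]) = 4
New gcd for candidate v: gcd(4, v). Preserves old gcd iff gcd(4, v) = 1.
  Option A: v=21, gcd(4,21)=1 -> preserves
  Option B: v=16, gcd(4,16)=4 -> changes
  Option C: v=3, gcd(4,3)=1 -> preserves
  Option D: v=17, gcd(4,17)=1 -> preserves
  Option E: v=43, gcd(4,43)=1 -> preserves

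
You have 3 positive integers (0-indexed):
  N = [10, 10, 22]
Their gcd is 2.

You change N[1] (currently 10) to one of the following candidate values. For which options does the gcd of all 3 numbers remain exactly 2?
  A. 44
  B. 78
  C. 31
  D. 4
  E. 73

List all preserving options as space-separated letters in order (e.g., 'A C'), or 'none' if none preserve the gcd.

Answer: A B D

Derivation:
Old gcd = 2; gcd of others (without N[1]) = 2
New gcd for candidate v: gcd(2, v). Preserves old gcd iff gcd(2, v) = 2.
  Option A: v=44, gcd(2,44)=2 -> preserves
  Option B: v=78, gcd(2,78)=2 -> preserves
  Option C: v=31, gcd(2,31)=1 -> changes
  Option D: v=4, gcd(2,4)=2 -> preserves
  Option E: v=73, gcd(2,73)=1 -> changes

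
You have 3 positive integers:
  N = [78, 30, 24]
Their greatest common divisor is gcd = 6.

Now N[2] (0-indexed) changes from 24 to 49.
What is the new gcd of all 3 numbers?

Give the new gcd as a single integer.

Numbers: [78, 30, 24], gcd = 6
Change: index 2, 24 -> 49
gcd of the OTHER numbers (without index 2): gcd([78, 30]) = 6
New gcd = gcd(g_others, new_val) = gcd(6, 49) = 1

Answer: 1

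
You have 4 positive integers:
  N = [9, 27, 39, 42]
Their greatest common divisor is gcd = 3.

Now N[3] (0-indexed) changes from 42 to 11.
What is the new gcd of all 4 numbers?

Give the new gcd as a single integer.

Numbers: [9, 27, 39, 42], gcd = 3
Change: index 3, 42 -> 11
gcd of the OTHER numbers (without index 3): gcd([9, 27, 39]) = 3
New gcd = gcd(g_others, new_val) = gcd(3, 11) = 1

Answer: 1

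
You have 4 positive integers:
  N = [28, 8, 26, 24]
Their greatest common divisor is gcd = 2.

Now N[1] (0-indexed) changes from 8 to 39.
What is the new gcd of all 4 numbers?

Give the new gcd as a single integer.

Numbers: [28, 8, 26, 24], gcd = 2
Change: index 1, 8 -> 39
gcd of the OTHER numbers (without index 1): gcd([28, 26, 24]) = 2
New gcd = gcd(g_others, new_val) = gcd(2, 39) = 1

Answer: 1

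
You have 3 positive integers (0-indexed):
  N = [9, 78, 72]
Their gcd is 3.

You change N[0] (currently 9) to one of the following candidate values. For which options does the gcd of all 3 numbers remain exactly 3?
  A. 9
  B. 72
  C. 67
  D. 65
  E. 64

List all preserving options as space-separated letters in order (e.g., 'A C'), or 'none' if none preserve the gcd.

Old gcd = 3; gcd of others (without N[0]) = 6
New gcd for candidate v: gcd(6, v). Preserves old gcd iff gcd(6, v) = 3.
  Option A: v=9, gcd(6,9)=3 -> preserves
  Option B: v=72, gcd(6,72)=6 -> changes
  Option C: v=67, gcd(6,67)=1 -> changes
  Option D: v=65, gcd(6,65)=1 -> changes
  Option E: v=64, gcd(6,64)=2 -> changes

Answer: A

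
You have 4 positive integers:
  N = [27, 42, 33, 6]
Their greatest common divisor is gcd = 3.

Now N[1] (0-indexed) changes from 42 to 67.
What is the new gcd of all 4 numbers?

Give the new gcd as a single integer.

Numbers: [27, 42, 33, 6], gcd = 3
Change: index 1, 42 -> 67
gcd of the OTHER numbers (without index 1): gcd([27, 33, 6]) = 3
New gcd = gcd(g_others, new_val) = gcd(3, 67) = 1

Answer: 1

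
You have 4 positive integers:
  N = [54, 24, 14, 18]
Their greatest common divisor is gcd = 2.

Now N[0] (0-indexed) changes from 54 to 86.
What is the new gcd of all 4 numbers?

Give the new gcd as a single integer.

Answer: 2

Derivation:
Numbers: [54, 24, 14, 18], gcd = 2
Change: index 0, 54 -> 86
gcd of the OTHER numbers (without index 0): gcd([24, 14, 18]) = 2
New gcd = gcd(g_others, new_val) = gcd(2, 86) = 2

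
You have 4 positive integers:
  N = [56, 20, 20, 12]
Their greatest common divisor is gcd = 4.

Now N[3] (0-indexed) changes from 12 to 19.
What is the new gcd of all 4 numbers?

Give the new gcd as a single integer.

Answer: 1

Derivation:
Numbers: [56, 20, 20, 12], gcd = 4
Change: index 3, 12 -> 19
gcd of the OTHER numbers (without index 3): gcd([56, 20, 20]) = 4
New gcd = gcd(g_others, new_val) = gcd(4, 19) = 1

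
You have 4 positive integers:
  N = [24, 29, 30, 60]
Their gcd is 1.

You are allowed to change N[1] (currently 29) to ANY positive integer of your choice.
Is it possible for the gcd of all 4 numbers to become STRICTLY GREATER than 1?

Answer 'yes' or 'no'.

Answer: yes

Derivation:
Current gcd = 1
gcd of all OTHER numbers (without N[1]=29): gcd([24, 30, 60]) = 6
The new gcd after any change is gcd(6, new_value).
This can be at most 6.
Since 6 > old gcd 1, the gcd CAN increase (e.g., set N[1] = 6).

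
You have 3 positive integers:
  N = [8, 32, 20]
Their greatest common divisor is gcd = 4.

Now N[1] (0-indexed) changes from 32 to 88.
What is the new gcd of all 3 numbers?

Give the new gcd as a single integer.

Numbers: [8, 32, 20], gcd = 4
Change: index 1, 32 -> 88
gcd of the OTHER numbers (without index 1): gcd([8, 20]) = 4
New gcd = gcd(g_others, new_val) = gcd(4, 88) = 4

Answer: 4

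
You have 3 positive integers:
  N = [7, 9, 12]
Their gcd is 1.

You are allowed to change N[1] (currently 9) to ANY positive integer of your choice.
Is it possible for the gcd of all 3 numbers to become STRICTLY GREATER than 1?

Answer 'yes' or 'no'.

Current gcd = 1
gcd of all OTHER numbers (without N[1]=9): gcd([7, 12]) = 1
The new gcd after any change is gcd(1, new_value).
This can be at most 1.
Since 1 = old gcd 1, the gcd can only stay the same or decrease.

Answer: no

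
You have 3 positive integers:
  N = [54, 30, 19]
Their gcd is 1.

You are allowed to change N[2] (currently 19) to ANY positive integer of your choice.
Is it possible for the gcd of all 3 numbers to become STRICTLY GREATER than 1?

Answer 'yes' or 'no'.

Answer: yes

Derivation:
Current gcd = 1
gcd of all OTHER numbers (without N[2]=19): gcd([54, 30]) = 6
The new gcd after any change is gcd(6, new_value).
This can be at most 6.
Since 6 > old gcd 1, the gcd CAN increase (e.g., set N[2] = 6).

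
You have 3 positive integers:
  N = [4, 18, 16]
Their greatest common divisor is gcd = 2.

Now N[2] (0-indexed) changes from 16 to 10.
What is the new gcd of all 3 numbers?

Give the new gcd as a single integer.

Numbers: [4, 18, 16], gcd = 2
Change: index 2, 16 -> 10
gcd of the OTHER numbers (without index 2): gcd([4, 18]) = 2
New gcd = gcd(g_others, new_val) = gcd(2, 10) = 2

Answer: 2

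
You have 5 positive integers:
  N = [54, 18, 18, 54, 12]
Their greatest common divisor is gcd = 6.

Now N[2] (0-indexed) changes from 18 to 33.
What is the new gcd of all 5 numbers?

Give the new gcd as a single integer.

Numbers: [54, 18, 18, 54, 12], gcd = 6
Change: index 2, 18 -> 33
gcd of the OTHER numbers (without index 2): gcd([54, 18, 54, 12]) = 6
New gcd = gcd(g_others, new_val) = gcd(6, 33) = 3

Answer: 3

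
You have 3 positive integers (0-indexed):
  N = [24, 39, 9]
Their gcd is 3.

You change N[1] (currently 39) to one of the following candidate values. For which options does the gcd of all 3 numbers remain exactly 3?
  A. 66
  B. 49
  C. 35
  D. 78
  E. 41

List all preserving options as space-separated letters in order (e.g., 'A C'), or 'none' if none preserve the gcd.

Answer: A D

Derivation:
Old gcd = 3; gcd of others (without N[1]) = 3
New gcd for candidate v: gcd(3, v). Preserves old gcd iff gcd(3, v) = 3.
  Option A: v=66, gcd(3,66)=3 -> preserves
  Option B: v=49, gcd(3,49)=1 -> changes
  Option C: v=35, gcd(3,35)=1 -> changes
  Option D: v=78, gcd(3,78)=3 -> preserves
  Option E: v=41, gcd(3,41)=1 -> changes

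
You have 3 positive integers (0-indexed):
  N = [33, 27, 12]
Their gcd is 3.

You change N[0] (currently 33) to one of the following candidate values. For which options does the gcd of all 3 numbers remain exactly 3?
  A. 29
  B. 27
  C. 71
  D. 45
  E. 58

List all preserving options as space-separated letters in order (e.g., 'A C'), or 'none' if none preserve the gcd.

Old gcd = 3; gcd of others (without N[0]) = 3
New gcd for candidate v: gcd(3, v). Preserves old gcd iff gcd(3, v) = 3.
  Option A: v=29, gcd(3,29)=1 -> changes
  Option B: v=27, gcd(3,27)=3 -> preserves
  Option C: v=71, gcd(3,71)=1 -> changes
  Option D: v=45, gcd(3,45)=3 -> preserves
  Option E: v=58, gcd(3,58)=1 -> changes

Answer: B D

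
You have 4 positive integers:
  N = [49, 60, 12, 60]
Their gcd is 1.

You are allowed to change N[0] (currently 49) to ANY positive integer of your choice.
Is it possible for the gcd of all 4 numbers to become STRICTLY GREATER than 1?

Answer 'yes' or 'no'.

Current gcd = 1
gcd of all OTHER numbers (without N[0]=49): gcd([60, 12, 60]) = 12
The new gcd after any change is gcd(12, new_value).
This can be at most 12.
Since 12 > old gcd 1, the gcd CAN increase (e.g., set N[0] = 12).

Answer: yes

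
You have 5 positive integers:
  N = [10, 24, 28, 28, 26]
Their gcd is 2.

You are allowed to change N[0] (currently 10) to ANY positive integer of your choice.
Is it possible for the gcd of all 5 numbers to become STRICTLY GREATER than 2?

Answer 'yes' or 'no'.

Answer: no

Derivation:
Current gcd = 2
gcd of all OTHER numbers (without N[0]=10): gcd([24, 28, 28, 26]) = 2
The new gcd after any change is gcd(2, new_value).
This can be at most 2.
Since 2 = old gcd 2, the gcd can only stay the same or decrease.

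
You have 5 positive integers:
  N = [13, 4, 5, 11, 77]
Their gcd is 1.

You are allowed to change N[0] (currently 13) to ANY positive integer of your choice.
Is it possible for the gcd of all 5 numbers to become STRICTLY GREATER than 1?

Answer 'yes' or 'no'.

Current gcd = 1
gcd of all OTHER numbers (without N[0]=13): gcd([4, 5, 11, 77]) = 1
The new gcd after any change is gcd(1, new_value).
This can be at most 1.
Since 1 = old gcd 1, the gcd can only stay the same or decrease.

Answer: no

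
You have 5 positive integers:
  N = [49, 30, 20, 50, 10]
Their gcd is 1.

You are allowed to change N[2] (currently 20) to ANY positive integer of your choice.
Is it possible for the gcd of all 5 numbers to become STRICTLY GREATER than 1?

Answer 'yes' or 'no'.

Current gcd = 1
gcd of all OTHER numbers (without N[2]=20): gcd([49, 30, 50, 10]) = 1
The new gcd after any change is gcd(1, new_value).
This can be at most 1.
Since 1 = old gcd 1, the gcd can only stay the same or decrease.

Answer: no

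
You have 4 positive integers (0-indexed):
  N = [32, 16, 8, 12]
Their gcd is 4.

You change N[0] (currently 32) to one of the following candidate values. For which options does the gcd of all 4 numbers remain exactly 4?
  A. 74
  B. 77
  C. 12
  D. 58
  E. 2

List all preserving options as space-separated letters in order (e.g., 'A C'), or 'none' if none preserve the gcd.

Answer: C

Derivation:
Old gcd = 4; gcd of others (without N[0]) = 4
New gcd for candidate v: gcd(4, v). Preserves old gcd iff gcd(4, v) = 4.
  Option A: v=74, gcd(4,74)=2 -> changes
  Option B: v=77, gcd(4,77)=1 -> changes
  Option C: v=12, gcd(4,12)=4 -> preserves
  Option D: v=58, gcd(4,58)=2 -> changes
  Option E: v=2, gcd(4,2)=2 -> changes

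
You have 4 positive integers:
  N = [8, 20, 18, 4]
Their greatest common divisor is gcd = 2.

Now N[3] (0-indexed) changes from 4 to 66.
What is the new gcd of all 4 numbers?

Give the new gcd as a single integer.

Numbers: [8, 20, 18, 4], gcd = 2
Change: index 3, 4 -> 66
gcd of the OTHER numbers (without index 3): gcd([8, 20, 18]) = 2
New gcd = gcd(g_others, new_val) = gcd(2, 66) = 2

Answer: 2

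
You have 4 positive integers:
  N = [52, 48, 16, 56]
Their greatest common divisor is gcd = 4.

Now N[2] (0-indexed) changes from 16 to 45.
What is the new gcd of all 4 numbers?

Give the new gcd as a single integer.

Answer: 1

Derivation:
Numbers: [52, 48, 16, 56], gcd = 4
Change: index 2, 16 -> 45
gcd of the OTHER numbers (without index 2): gcd([52, 48, 56]) = 4
New gcd = gcd(g_others, new_val) = gcd(4, 45) = 1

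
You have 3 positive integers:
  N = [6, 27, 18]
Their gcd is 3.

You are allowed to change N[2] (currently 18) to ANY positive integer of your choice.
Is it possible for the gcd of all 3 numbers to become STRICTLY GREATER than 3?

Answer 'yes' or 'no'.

Current gcd = 3
gcd of all OTHER numbers (without N[2]=18): gcd([6, 27]) = 3
The new gcd after any change is gcd(3, new_value).
This can be at most 3.
Since 3 = old gcd 3, the gcd can only stay the same or decrease.

Answer: no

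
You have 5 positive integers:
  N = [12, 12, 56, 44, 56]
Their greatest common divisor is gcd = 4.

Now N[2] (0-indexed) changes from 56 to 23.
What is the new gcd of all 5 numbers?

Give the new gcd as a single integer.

Answer: 1

Derivation:
Numbers: [12, 12, 56, 44, 56], gcd = 4
Change: index 2, 56 -> 23
gcd of the OTHER numbers (without index 2): gcd([12, 12, 44, 56]) = 4
New gcd = gcd(g_others, new_val) = gcd(4, 23) = 1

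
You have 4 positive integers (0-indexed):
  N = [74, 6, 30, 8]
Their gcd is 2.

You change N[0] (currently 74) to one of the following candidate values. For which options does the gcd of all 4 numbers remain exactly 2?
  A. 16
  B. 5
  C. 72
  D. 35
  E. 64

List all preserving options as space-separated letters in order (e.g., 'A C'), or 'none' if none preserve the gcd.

Answer: A C E

Derivation:
Old gcd = 2; gcd of others (without N[0]) = 2
New gcd for candidate v: gcd(2, v). Preserves old gcd iff gcd(2, v) = 2.
  Option A: v=16, gcd(2,16)=2 -> preserves
  Option B: v=5, gcd(2,5)=1 -> changes
  Option C: v=72, gcd(2,72)=2 -> preserves
  Option D: v=35, gcd(2,35)=1 -> changes
  Option E: v=64, gcd(2,64)=2 -> preserves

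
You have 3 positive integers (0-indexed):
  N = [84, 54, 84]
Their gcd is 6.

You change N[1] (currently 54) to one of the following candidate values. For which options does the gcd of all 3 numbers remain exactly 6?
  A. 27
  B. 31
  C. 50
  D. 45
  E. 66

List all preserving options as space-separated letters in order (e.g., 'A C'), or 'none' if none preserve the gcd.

Old gcd = 6; gcd of others (without N[1]) = 84
New gcd for candidate v: gcd(84, v). Preserves old gcd iff gcd(84, v) = 6.
  Option A: v=27, gcd(84,27)=3 -> changes
  Option B: v=31, gcd(84,31)=1 -> changes
  Option C: v=50, gcd(84,50)=2 -> changes
  Option D: v=45, gcd(84,45)=3 -> changes
  Option E: v=66, gcd(84,66)=6 -> preserves

Answer: E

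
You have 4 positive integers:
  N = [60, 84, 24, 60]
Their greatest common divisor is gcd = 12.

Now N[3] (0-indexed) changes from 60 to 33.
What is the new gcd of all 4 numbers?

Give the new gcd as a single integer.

Answer: 3

Derivation:
Numbers: [60, 84, 24, 60], gcd = 12
Change: index 3, 60 -> 33
gcd of the OTHER numbers (without index 3): gcd([60, 84, 24]) = 12
New gcd = gcd(g_others, new_val) = gcd(12, 33) = 3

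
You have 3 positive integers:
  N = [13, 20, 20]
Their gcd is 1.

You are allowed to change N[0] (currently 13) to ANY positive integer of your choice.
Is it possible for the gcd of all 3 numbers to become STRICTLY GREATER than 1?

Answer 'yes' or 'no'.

Current gcd = 1
gcd of all OTHER numbers (without N[0]=13): gcd([20, 20]) = 20
The new gcd after any change is gcd(20, new_value).
This can be at most 20.
Since 20 > old gcd 1, the gcd CAN increase (e.g., set N[0] = 20).

Answer: yes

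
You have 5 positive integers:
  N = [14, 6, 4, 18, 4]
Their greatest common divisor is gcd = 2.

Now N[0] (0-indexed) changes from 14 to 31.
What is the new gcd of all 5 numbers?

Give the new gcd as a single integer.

Answer: 1

Derivation:
Numbers: [14, 6, 4, 18, 4], gcd = 2
Change: index 0, 14 -> 31
gcd of the OTHER numbers (without index 0): gcd([6, 4, 18, 4]) = 2
New gcd = gcd(g_others, new_val) = gcd(2, 31) = 1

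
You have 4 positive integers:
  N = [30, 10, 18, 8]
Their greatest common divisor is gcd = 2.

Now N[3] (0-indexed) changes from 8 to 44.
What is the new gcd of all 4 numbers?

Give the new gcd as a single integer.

Numbers: [30, 10, 18, 8], gcd = 2
Change: index 3, 8 -> 44
gcd of the OTHER numbers (without index 3): gcd([30, 10, 18]) = 2
New gcd = gcd(g_others, new_val) = gcd(2, 44) = 2

Answer: 2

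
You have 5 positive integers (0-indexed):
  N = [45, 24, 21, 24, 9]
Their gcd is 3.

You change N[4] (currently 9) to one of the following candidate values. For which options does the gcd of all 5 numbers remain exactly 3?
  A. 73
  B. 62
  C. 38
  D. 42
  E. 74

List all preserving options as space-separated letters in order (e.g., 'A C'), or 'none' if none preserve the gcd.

Old gcd = 3; gcd of others (without N[4]) = 3
New gcd for candidate v: gcd(3, v). Preserves old gcd iff gcd(3, v) = 3.
  Option A: v=73, gcd(3,73)=1 -> changes
  Option B: v=62, gcd(3,62)=1 -> changes
  Option C: v=38, gcd(3,38)=1 -> changes
  Option D: v=42, gcd(3,42)=3 -> preserves
  Option E: v=74, gcd(3,74)=1 -> changes

Answer: D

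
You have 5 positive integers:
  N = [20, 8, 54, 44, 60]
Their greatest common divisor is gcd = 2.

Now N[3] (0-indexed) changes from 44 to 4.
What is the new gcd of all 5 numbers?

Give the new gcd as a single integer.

Numbers: [20, 8, 54, 44, 60], gcd = 2
Change: index 3, 44 -> 4
gcd of the OTHER numbers (without index 3): gcd([20, 8, 54, 60]) = 2
New gcd = gcd(g_others, new_val) = gcd(2, 4) = 2

Answer: 2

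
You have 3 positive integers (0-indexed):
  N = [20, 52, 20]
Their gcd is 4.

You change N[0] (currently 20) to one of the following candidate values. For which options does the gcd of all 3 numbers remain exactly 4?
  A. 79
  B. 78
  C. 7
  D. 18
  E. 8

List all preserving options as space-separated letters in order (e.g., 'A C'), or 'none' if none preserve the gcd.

Answer: E

Derivation:
Old gcd = 4; gcd of others (without N[0]) = 4
New gcd for candidate v: gcd(4, v). Preserves old gcd iff gcd(4, v) = 4.
  Option A: v=79, gcd(4,79)=1 -> changes
  Option B: v=78, gcd(4,78)=2 -> changes
  Option C: v=7, gcd(4,7)=1 -> changes
  Option D: v=18, gcd(4,18)=2 -> changes
  Option E: v=8, gcd(4,8)=4 -> preserves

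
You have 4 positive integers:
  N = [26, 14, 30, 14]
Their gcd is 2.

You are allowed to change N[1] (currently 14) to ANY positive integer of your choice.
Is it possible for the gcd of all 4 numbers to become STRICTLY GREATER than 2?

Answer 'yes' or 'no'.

Current gcd = 2
gcd of all OTHER numbers (without N[1]=14): gcd([26, 30, 14]) = 2
The new gcd after any change is gcd(2, new_value).
This can be at most 2.
Since 2 = old gcd 2, the gcd can only stay the same or decrease.

Answer: no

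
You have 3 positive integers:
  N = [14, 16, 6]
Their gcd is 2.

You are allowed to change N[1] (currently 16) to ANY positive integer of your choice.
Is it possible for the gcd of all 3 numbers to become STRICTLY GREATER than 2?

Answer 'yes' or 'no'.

Answer: no

Derivation:
Current gcd = 2
gcd of all OTHER numbers (without N[1]=16): gcd([14, 6]) = 2
The new gcd after any change is gcd(2, new_value).
This can be at most 2.
Since 2 = old gcd 2, the gcd can only stay the same or decrease.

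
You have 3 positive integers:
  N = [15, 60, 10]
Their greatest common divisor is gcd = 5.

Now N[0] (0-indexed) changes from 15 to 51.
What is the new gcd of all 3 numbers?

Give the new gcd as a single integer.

Answer: 1

Derivation:
Numbers: [15, 60, 10], gcd = 5
Change: index 0, 15 -> 51
gcd of the OTHER numbers (without index 0): gcd([60, 10]) = 10
New gcd = gcd(g_others, new_val) = gcd(10, 51) = 1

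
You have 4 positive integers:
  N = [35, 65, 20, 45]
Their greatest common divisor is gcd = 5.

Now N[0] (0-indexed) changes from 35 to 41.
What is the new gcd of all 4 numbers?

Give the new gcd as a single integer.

Answer: 1

Derivation:
Numbers: [35, 65, 20, 45], gcd = 5
Change: index 0, 35 -> 41
gcd of the OTHER numbers (without index 0): gcd([65, 20, 45]) = 5
New gcd = gcd(g_others, new_val) = gcd(5, 41) = 1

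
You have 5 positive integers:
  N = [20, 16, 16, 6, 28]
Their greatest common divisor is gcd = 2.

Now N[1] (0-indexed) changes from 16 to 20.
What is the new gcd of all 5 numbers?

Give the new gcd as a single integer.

Answer: 2

Derivation:
Numbers: [20, 16, 16, 6, 28], gcd = 2
Change: index 1, 16 -> 20
gcd of the OTHER numbers (without index 1): gcd([20, 16, 6, 28]) = 2
New gcd = gcd(g_others, new_val) = gcd(2, 20) = 2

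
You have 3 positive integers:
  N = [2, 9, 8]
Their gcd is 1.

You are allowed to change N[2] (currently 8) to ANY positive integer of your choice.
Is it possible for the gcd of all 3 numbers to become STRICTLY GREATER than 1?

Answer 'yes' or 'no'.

Current gcd = 1
gcd of all OTHER numbers (without N[2]=8): gcd([2, 9]) = 1
The new gcd after any change is gcd(1, new_value).
This can be at most 1.
Since 1 = old gcd 1, the gcd can only stay the same or decrease.

Answer: no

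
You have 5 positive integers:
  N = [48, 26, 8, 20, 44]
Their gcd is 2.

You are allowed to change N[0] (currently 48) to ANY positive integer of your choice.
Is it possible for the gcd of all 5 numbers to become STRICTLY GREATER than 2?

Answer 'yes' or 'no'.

Answer: no

Derivation:
Current gcd = 2
gcd of all OTHER numbers (without N[0]=48): gcd([26, 8, 20, 44]) = 2
The new gcd after any change is gcd(2, new_value).
This can be at most 2.
Since 2 = old gcd 2, the gcd can only stay the same or decrease.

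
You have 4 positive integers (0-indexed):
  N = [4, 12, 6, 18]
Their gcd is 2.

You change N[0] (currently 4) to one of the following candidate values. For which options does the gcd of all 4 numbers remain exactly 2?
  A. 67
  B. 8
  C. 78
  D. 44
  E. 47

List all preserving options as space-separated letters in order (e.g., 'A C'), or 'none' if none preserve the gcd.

Old gcd = 2; gcd of others (without N[0]) = 6
New gcd for candidate v: gcd(6, v). Preserves old gcd iff gcd(6, v) = 2.
  Option A: v=67, gcd(6,67)=1 -> changes
  Option B: v=8, gcd(6,8)=2 -> preserves
  Option C: v=78, gcd(6,78)=6 -> changes
  Option D: v=44, gcd(6,44)=2 -> preserves
  Option E: v=47, gcd(6,47)=1 -> changes

Answer: B D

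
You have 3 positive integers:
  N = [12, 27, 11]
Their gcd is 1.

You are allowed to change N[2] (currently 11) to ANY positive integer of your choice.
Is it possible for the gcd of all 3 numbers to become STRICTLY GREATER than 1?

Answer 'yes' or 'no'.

Current gcd = 1
gcd of all OTHER numbers (without N[2]=11): gcd([12, 27]) = 3
The new gcd after any change is gcd(3, new_value).
This can be at most 3.
Since 3 > old gcd 1, the gcd CAN increase (e.g., set N[2] = 3).

Answer: yes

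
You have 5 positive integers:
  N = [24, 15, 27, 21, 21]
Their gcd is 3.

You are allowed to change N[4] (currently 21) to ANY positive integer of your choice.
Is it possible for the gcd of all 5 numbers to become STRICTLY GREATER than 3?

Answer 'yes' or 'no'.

Current gcd = 3
gcd of all OTHER numbers (without N[4]=21): gcd([24, 15, 27, 21]) = 3
The new gcd after any change is gcd(3, new_value).
This can be at most 3.
Since 3 = old gcd 3, the gcd can only stay the same or decrease.

Answer: no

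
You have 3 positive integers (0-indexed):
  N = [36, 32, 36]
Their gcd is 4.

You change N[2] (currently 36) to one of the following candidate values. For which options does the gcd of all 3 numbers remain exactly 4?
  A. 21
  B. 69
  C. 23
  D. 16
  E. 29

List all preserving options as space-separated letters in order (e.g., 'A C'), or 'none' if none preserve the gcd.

Old gcd = 4; gcd of others (without N[2]) = 4
New gcd for candidate v: gcd(4, v). Preserves old gcd iff gcd(4, v) = 4.
  Option A: v=21, gcd(4,21)=1 -> changes
  Option B: v=69, gcd(4,69)=1 -> changes
  Option C: v=23, gcd(4,23)=1 -> changes
  Option D: v=16, gcd(4,16)=4 -> preserves
  Option E: v=29, gcd(4,29)=1 -> changes

Answer: D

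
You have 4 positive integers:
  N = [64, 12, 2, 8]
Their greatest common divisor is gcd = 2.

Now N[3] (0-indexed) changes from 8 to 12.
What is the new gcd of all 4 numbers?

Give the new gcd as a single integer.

Answer: 2

Derivation:
Numbers: [64, 12, 2, 8], gcd = 2
Change: index 3, 8 -> 12
gcd of the OTHER numbers (without index 3): gcd([64, 12, 2]) = 2
New gcd = gcd(g_others, new_val) = gcd(2, 12) = 2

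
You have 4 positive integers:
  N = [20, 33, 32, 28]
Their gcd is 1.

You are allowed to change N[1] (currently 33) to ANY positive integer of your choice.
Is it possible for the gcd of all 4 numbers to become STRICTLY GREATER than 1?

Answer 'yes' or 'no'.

Current gcd = 1
gcd of all OTHER numbers (without N[1]=33): gcd([20, 32, 28]) = 4
The new gcd after any change is gcd(4, new_value).
This can be at most 4.
Since 4 > old gcd 1, the gcd CAN increase (e.g., set N[1] = 4).

Answer: yes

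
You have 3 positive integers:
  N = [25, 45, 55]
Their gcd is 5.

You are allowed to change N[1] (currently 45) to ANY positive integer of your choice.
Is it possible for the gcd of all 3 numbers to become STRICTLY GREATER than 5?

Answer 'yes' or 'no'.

Answer: no

Derivation:
Current gcd = 5
gcd of all OTHER numbers (without N[1]=45): gcd([25, 55]) = 5
The new gcd after any change is gcd(5, new_value).
This can be at most 5.
Since 5 = old gcd 5, the gcd can only stay the same or decrease.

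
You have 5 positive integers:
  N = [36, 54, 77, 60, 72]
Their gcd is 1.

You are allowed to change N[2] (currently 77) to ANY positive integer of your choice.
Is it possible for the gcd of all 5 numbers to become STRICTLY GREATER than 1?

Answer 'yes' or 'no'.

Current gcd = 1
gcd of all OTHER numbers (without N[2]=77): gcd([36, 54, 60, 72]) = 6
The new gcd after any change is gcd(6, new_value).
This can be at most 6.
Since 6 > old gcd 1, the gcd CAN increase (e.g., set N[2] = 6).

Answer: yes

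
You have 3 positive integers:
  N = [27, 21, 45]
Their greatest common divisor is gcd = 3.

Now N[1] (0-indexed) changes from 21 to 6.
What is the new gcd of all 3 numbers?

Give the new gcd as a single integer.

Answer: 3

Derivation:
Numbers: [27, 21, 45], gcd = 3
Change: index 1, 21 -> 6
gcd of the OTHER numbers (without index 1): gcd([27, 45]) = 9
New gcd = gcd(g_others, new_val) = gcd(9, 6) = 3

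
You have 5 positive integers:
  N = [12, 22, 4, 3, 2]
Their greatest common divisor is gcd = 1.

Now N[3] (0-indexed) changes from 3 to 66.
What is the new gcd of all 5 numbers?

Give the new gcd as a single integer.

Answer: 2

Derivation:
Numbers: [12, 22, 4, 3, 2], gcd = 1
Change: index 3, 3 -> 66
gcd of the OTHER numbers (without index 3): gcd([12, 22, 4, 2]) = 2
New gcd = gcd(g_others, new_val) = gcd(2, 66) = 2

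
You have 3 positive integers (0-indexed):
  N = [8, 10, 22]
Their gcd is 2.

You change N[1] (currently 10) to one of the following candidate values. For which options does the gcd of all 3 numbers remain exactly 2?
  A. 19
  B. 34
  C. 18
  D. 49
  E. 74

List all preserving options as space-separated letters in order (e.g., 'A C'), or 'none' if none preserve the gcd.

Answer: B C E

Derivation:
Old gcd = 2; gcd of others (without N[1]) = 2
New gcd for candidate v: gcd(2, v). Preserves old gcd iff gcd(2, v) = 2.
  Option A: v=19, gcd(2,19)=1 -> changes
  Option B: v=34, gcd(2,34)=2 -> preserves
  Option C: v=18, gcd(2,18)=2 -> preserves
  Option D: v=49, gcd(2,49)=1 -> changes
  Option E: v=74, gcd(2,74)=2 -> preserves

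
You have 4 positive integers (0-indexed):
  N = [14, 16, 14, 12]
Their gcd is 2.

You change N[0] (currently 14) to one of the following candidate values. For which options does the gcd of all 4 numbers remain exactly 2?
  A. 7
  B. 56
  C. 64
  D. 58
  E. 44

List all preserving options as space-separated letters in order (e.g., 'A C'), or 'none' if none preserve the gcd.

Old gcd = 2; gcd of others (without N[0]) = 2
New gcd for candidate v: gcd(2, v). Preserves old gcd iff gcd(2, v) = 2.
  Option A: v=7, gcd(2,7)=1 -> changes
  Option B: v=56, gcd(2,56)=2 -> preserves
  Option C: v=64, gcd(2,64)=2 -> preserves
  Option D: v=58, gcd(2,58)=2 -> preserves
  Option E: v=44, gcd(2,44)=2 -> preserves

Answer: B C D E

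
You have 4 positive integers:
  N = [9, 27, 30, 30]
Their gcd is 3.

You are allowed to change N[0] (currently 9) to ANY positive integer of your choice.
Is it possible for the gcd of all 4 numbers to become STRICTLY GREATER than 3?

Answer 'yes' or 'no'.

Answer: no

Derivation:
Current gcd = 3
gcd of all OTHER numbers (without N[0]=9): gcd([27, 30, 30]) = 3
The new gcd after any change is gcd(3, new_value).
This can be at most 3.
Since 3 = old gcd 3, the gcd can only stay the same or decrease.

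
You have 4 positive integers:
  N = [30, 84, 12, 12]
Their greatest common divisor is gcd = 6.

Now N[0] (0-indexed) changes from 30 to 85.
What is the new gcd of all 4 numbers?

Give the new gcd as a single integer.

Answer: 1

Derivation:
Numbers: [30, 84, 12, 12], gcd = 6
Change: index 0, 30 -> 85
gcd of the OTHER numbers (without index 0): gcd([84, 12, 12]) = 12
New gcd = gcd(g_others, new_val) = gcd(12, 85) = 1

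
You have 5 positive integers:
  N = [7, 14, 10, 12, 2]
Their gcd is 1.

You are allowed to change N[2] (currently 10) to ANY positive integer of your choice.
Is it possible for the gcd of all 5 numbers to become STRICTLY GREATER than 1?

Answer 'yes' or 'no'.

Answer: no

Derivation:
Current gcd = 1
gcd of all OTHER numbers (without N[2]=10): gcd([7, 14, 12, 2]) = 1
The new gcd after any change is gcd(1, new_value).
This can be at most 1.
Since 1 = old gcd 1, the gcd can only stay the same or decrease.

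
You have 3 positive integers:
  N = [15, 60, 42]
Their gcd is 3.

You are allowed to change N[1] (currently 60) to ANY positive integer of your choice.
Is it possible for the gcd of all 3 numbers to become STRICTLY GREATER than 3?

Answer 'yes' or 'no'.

Answer: no

Derivation:
Current gcd = 3
gcd of all OTHER numbers (without N[1]=60): gcd([15, 42]) = 3
The new gcd after any change is gcd(3, new_value).
This can be at most 3.
Since 3 = old gcd 3, the gcd can only stay the same or decrease.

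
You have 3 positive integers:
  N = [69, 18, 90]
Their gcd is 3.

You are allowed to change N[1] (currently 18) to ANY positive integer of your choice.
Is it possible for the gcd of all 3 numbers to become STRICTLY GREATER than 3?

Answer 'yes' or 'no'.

Answer: no

Derivation:
Current gcd = 3
gcd of all OTHER numbers (without N[1]=18): gcd([69, 90]) = 3
The new gcd after any change is gcd(3, new_value).
This can be at most 3.
Since 3 = old gcd 3, the gcd can only stay the same or decrease.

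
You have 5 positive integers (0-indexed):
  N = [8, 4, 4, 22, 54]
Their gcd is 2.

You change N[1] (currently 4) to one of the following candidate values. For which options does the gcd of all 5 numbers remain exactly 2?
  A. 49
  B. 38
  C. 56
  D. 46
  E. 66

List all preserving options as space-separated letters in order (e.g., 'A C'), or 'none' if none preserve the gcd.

Old gcd = 2; gcd of others (without N[1]) = 2
New gcd for candidate v: gcd(2, v). Preserves old gcd iff gcd(2, v) = 2.
  Option A: v=49, gcd(2,49)=1 -> changes
  Option B: v=38, gcd(2,38)=2 -> preserves
  Option C: v=56, gcd(2,56)=2 -> preserves
  Option D: v=46, gcd(2,46)=2 -> preserves
  Option E: v=66, gcd(2,66)=2 -> preserves

Answer: B C D E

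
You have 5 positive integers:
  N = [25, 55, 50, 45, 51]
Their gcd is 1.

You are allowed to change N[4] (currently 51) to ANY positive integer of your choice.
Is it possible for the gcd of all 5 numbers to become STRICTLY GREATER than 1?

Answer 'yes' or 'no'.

Current gcd = 1
gcd of all OTHER numbers (without N[4]=51): gcd([25, 55, 50, 45]) = 5
The new gcd after any change is gcd(5, new_value).
This can be at most 5.
Since 5 > old gcd 1, the gcd CAN increase (e.g., set N[4] = 5).

Answer: yes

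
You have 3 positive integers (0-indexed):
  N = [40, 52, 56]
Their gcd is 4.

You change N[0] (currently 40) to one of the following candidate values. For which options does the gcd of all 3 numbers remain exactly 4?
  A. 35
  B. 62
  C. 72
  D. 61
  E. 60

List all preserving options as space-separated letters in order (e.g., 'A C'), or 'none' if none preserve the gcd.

Answer: C E

Derivation:
Old gcd = 4; gcd of others (without N[0]) = 4
New gcd for candidate v: gcd(4, v). Preserves old gcd iff gcd(4, v) = 4.
  Option A: v=35, gcd(4,35)=1 -> changes
  Option B: v=62, gcd(4,62)=2 -> changes
  Option C: v=72, gcd(4,72)=4 -> preserves
  Option D: v=61, gcd(4,61)=1 -> changes
  Option E: v=60, gcd(4,60)=4 -> preserves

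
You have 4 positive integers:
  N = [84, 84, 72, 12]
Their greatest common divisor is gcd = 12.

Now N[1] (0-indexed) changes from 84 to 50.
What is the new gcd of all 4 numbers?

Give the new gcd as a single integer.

Answer: 2

Derivation:
Numbers: [84, 84, 72, 12], gcd = 12
Change: index 1, 84 -> 50
gcd of the OTHER numbers (without index 1): gcd([84, 72, 12]) = 12
New gcd = gcd(g_others, new_val) = gcd(12, 50) = 2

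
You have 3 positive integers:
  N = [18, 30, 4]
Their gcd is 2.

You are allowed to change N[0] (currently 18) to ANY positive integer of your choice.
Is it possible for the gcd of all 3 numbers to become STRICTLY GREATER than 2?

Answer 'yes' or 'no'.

Answer: no

Derivation:
Current gcd = 2
gcd of all OTHER numbers (without N[0]=18): gcd([30, 4]) = 2
The new gcd after any change is gcd(2, new_value).
This can be at most 2.
Since 2 = old gcd 2, the gcd can only stay the same or decrease.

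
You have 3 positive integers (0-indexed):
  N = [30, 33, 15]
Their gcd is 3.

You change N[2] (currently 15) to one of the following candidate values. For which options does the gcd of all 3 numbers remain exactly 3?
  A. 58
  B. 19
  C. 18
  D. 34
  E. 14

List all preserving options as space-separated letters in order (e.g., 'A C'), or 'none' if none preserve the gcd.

Old gcd = 3; gcd of others (without N[2]) = 3
New gcd for candidate v: gcd(3, v). Preserves old gcd iff gcd(3, v) = 3.
  Option A: v=58, gcd(3,58)=1 -> changes
  Option B: v=19, gcd(3,19)=1 -> changes
  Option C: v=18, gcd(3,18)=3 -> preserves
  Option D: v=34, gcd(3,34)=1 -> changes
  Option E: v=14, gcd(3,14)=1 -> changes

Answer: C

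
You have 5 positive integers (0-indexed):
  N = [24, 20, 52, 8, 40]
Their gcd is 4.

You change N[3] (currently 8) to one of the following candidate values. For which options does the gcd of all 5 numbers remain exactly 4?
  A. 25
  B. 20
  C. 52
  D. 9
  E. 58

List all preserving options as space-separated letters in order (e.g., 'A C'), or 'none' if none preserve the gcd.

Answer: B C

Derivation:
Old gcd = 4; gcd of others (without N[3]) = 4
New gcd for candidate v: gcd(4, v). Preserves old gcd iff gcd(4, v) = 4.
  Option A: v=25, gcd(4,25)=1 -> changes
  Option B: v=20, gcd(4,20)=4 -> preserves
  Option C: v=52, gcd(4,52)=4 -> preserves
  Option D: v=9, gcd(4,9)=1 -> changes
  Option E: v=58, gcd(4,58)=2 -> changes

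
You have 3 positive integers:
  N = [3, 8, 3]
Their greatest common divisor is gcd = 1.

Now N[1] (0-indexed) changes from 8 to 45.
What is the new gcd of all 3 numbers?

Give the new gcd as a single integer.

Numbers: [3, 8, 3], gcd = 1
Change: index 1, 8 -> 45
gcd of the OTHER numbers (without index 1): gcd([3, 3]) = 3
New gcd = gcd(g_others, new_val) = gcd(3, 45) = 3

Answer: 3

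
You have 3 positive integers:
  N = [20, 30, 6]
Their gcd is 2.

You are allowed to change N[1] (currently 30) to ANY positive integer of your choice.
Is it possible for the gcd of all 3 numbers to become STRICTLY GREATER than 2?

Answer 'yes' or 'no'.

Current gcd = 2
gcd of all OTHER numbers (without N[1]=30): gcd([20, 6]) = 2
The new gcd after any change is gcd(2, new_value).
This can be at most 2.
Since 2 = old gcd 2, the gcd can only stay the same or decrease.

Answer: no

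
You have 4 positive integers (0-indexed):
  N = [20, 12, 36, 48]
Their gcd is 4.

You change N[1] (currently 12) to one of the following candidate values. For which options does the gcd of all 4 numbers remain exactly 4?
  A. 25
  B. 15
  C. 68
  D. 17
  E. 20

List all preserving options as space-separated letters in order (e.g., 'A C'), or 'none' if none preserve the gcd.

Old gcd = 4; gcd of others (without N[1]) = 4
New gcd for candidate v: gcd(4, v). Preserves old gcd iff gcd(4, v) = 4.
  Option A: v=25, gcd(4,25)=1 -> changes
  Option B: v=15, gcd(4,15)=1 -> changes
  Option C: v=68, gcd(4,68)=4 -> preserves
  Option D: v=17, gcd(4,17)=1 -> changes
  Option E: v=20, gcd(4,20)=4 -> preserves

Answer: C E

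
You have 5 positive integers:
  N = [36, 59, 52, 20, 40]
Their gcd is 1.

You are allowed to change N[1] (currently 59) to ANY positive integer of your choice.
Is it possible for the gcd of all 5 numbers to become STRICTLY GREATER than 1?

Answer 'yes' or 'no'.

Answer: yes

Derivation:
Current gcd = 1
gcd of all OTHER numbers (without N[1]=59): gcd([36, 52, 20, 40]) = 4
The new gcd after any change is gcd(4, new_value).
This can be at most 4.
Since 4 > old gcd 1, the gcd CAN increase (e.g., set N[1] = 4).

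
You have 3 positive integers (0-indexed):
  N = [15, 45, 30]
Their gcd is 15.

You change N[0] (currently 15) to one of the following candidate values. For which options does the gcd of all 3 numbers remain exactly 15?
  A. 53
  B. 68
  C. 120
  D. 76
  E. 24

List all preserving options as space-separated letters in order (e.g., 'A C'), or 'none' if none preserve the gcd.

Old gcd = 15; gcd of others (without N[0]) = 15
New gcd for candidate v: gcd(15, v). Preserves old gcd iff gcd(15, v) = 15.
  Option A: v=53, gcd(15,53)=1 -> changes
  Option B: v=68, gcd(15,68)=1 -> changes
  Option C: v=120, gcd(15,120)=15 -> preserves
  Option D: v=76, gcd(15,76)=1 -> changes
  Option E: v=24, gcd(15,24)=3 -> changes

Answer: C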